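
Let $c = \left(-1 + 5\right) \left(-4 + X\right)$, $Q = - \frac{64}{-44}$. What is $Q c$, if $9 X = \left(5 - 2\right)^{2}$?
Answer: $- \frac{192}{11} \approx -17.455$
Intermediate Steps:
$Q = \frac{16}{11}$ ($Q = \left(-64\right) \left(- \frac{1}{44}\right) = \frac{16}{11} \approx 1.4545$)
$X = 1$ ($X = \frac{\left(5 - 2\right)^{2}}{9} = \frac{3^{2}}{9} = \frac{1}{9} \cdot 9 = 1$)
$c = -12$ ($c = \left(-1 + 5\right) \left(-4 + 1\right) = 4 \left(-3\right) = -12$)
$Q c = \frac{16}{11} \left(-12\right) = - \frac{192}{11}$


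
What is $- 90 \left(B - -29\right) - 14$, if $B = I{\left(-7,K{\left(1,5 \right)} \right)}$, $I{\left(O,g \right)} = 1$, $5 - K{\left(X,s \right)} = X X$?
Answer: $-2714$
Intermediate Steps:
$K{\left(X,s \right)} = 5 - X^{2}$ ($K{\left(X,s \right)} = 5 - X X = 5 - X^{2}$)
$B = 1$
$- 90 \left(B - -29\right) - 14 = - 90 \left(1 - -29\right) - 14 = - 90 \left(1 + 29\right) - 14 = \left(-90\right) 30 - 14 = -2700 - 14 = -2714$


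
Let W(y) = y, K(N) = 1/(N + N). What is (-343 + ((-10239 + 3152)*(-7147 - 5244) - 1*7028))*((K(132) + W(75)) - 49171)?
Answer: -569052508914289/132 ≈ -4.3110e+12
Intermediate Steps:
K(N) = 1/(2*N)
(-343 + ((-10239 + 3152)*(-7147 - 5244) - 1*7028))*((K(132) + W(75)) - 49171) = (-343 + ((-10239 + 3152)*(-7147 - 5244) - 1*7028))*(((1/2)/132 + 75) - 49171) = (-343 + (-7087*(-12391) - 7028))*(((1/2)*(1/132) + 75) - 49171) = (-343 + (87815017 - 7028))*((1/264 + 75) - 49171) = (-343 + 87807989)*(19801/264 - 49171) = 87807646*(-12961343/264) = -569052508914289/132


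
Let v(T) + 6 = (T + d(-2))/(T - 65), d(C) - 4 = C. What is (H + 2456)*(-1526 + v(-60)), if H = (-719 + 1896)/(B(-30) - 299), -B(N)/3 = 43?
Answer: -939310173/250 ≈ -3.7572e+6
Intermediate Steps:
B(N) = -129 (B(N) = -3*43 = -129)
d(C) = 4 + C
v(T) = -6 + (2 + T)/(-65 + T) (v(T) = -6 + (T + (4 - 2))/(T - 65) = -6 + (T + 2)/(-65 + T) = -6 + (2 + T)/(-65 + T))
H = -11/4 (H = (-719 + 1896)/(-129 - 299) = 1177/(-428) = 1177*(-1/428) = -11/4 ≈ -2.7500)
(H + 2456)*(-1526 + v(-60)) = (-11/4 + 2456)*(-1526 + (392 - 5*(-60))/(-65 - 60)) = 9813*(-1526 + (392 + 300)/(-125))/4 = 9813*(-1526 - 1/125*692)/4 = 9813*(-1526 - 692/125)/4 = (9813/4)*(-191442/125) = -939310173/250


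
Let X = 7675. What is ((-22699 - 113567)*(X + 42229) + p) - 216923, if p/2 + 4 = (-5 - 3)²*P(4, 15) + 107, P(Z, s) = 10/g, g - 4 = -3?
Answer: -6800433901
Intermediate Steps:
g = 1 (g = 4 - 3 = 1)
P(Z, s) = 10 (P(Z, s) = 10/1 = 10*1 = 10)
p = 1486 (p = -8 + 2*((-5 - 3)²*10 + 107) = -8 + 2*((-8)²*10 + 107) = -8 + 2*(64*10 + 107) = -8 + 2*(640 + 107) = -8 + 2*747 = -8 + 1494 = 1486)
((-22699 - 113567)*(X + 42229) + p) - 216923 = ((-22699 - 113567)*(7675 + 42229) + 1486) - 216923 = (-136266*49904 + 1486) - 216923 = (-6800218464 + 1486) - 216923 = -6800216978 - 216923 = -6800433901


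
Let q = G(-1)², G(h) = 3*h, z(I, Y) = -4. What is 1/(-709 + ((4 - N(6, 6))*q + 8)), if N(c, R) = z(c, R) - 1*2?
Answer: -1/611 ≈ -0.0016367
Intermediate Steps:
N(c, R) = -6 (N(c, R) = -4 - 1*2 = -4 - 2 = -6)
q = 9 (q = (3*(-1))² = (-3)² = 9)
1/(-709 + ((4 - N(6, 6))*q + 8)) = 1/(-709 + ((4 - 1*(-6))*9 + 8)) = 1/(-709 + ((4 + 6)*9 + 8)) = 1/(-709 + (10*9 + 8)) = 1/(-709 + (90 + 8)) = 1/(-709 + 98) = 1/(-611) = -1/611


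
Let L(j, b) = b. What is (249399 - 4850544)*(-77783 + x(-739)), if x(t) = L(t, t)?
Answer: 361291107690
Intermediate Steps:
x(t) = t
(249399 - 4850544)*(-77783 + x(-739)) = (249399 - 4850544)*(-77783 - 739) = -4601145*(-78522) = 361291107690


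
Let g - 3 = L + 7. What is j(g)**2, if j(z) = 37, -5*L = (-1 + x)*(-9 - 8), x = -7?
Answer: 1369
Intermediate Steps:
L = -136/5 (L = -(-1 - 7)*(-9 - 8)/5 = -(-8)*(-17)/5 = -1/5*136 = -136/5 ≈ -27.200)
g = -86/5 (g = 3 + (-136/5 + 7) = 3 - 101/5 = -86/5 ≈ -17.200)
j(g)**2 = 37**2 = 1369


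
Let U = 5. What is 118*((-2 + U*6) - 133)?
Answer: -12390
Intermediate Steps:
118*((-2 + U*6) - 133) = 118*((-2 + 5*6) - 133) = 118*((-2 + 30) - 133) = 118*(28 - 133) = 118*(-105) = -12390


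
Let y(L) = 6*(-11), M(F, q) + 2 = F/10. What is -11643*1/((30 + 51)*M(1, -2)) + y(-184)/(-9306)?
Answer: 1824241/24111 ≈ 75.660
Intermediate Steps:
M(F, q) = -2 + F/10
y(L) = -66
-11643*1/((30 + 51)*M(1, -2)) + y(-184)/(-9306) = -11643*1/((-2 + (⅒)*1)*(30 + 51)) - 66/(-9306) = -11643*1/(81*(-2 + ⅒)) - 66*(-1/9306) = -11643/(81*(-19/10)) + 1/141 = -11643/(-1539/10) + 1/141 = -11643*(-10/1539) + 1/141 = 38810/513 + 1/141 = 1824241/24111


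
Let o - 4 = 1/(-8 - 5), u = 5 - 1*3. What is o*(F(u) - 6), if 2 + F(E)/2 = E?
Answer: -306/13 ≈ -23.538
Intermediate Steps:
u = 2 (u = 5 - 3 = 2)
F(E) = -4 + 2*E
o = 51/13 (o = 4 + 1/(-8 - 5) = 4 + 1/(-13) = 4 - 1/13 = 51/13 ≈ 3.9231)
o*(F(u) - 6) = 51*((-4 + 2*2) - 6)/13 = 51*((-4 + 4) - 6)/13 = 51*(0 - 6)/13 = (51/13)*(-6) = -306/13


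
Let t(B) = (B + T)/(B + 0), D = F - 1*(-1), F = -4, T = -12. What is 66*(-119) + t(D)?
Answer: -7849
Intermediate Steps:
D = -3 (D = -4 - 1*(-1) = -4 + 1 = -3)
t(B) = (-12 + B)/B (t(B) = (B - 12)/(B + 0) = (-12 + B)/B)
66*(-119) + t(D) = 66*(-119) + (-12 - 3)/(-3) = -7854 - 1/3*(-15) = -7854 + 5 = -7849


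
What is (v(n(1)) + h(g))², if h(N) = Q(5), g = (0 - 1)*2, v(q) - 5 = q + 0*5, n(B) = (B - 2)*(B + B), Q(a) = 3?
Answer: 36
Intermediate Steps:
n(B) = 2*B*(-2 + B) (n(B) = (-2 + B)*(2*B) = 2*B*(-2 + B))
v(q) = 5 + q (v(q) = 5 + (q + 0*5) = 5 + (q + 0) = 5 + q)
g = -2 (g = -1*2 = -2)
h(N) = 3
(v(n(1)) + h(g))² = ((5 + 2*1*(-2 + 1)) + 3)² = ((5 + 2*1*(-1)) + 3)² = ((5 - 2) + 3)² = (3 + 3)² = 6² = 36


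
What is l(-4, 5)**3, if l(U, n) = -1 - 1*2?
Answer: -27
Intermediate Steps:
l(U, n) = -3 (l(U, n) = -1 - 2 = -3)
l(-4, 5)**3 = (-3)**3 = -27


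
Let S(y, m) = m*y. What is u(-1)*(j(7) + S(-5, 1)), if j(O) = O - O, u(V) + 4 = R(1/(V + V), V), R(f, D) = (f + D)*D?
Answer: 25/2 ≈ 12.500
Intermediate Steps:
R(f, D) = D*(D + f) (R(f, D) = (D + f)*D = D*(D + f))
u(V) = -4 + V*(V + 1/(2*V)) (u(V) = -4 + V*(V + 1/(V + V)) = -4 + V*(V + 1/(2*V)))
j(O) = 0
u(-1)*(j(7) + S(-5, 1)) = (-7/2 + (-1)**2)*(0 + 1*(-5)) = (-7/2 + 1)*(0 - 5) = -5/2*(-5) = 25/2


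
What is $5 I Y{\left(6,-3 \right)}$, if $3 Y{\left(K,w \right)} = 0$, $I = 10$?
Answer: $0$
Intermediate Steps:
$Y{\left(K,w \right)} = 0$ ($Y{\left(K,w \right)} = \frac{1}{3} \cdot 0 = 0$)
$5 I Y{\left(6,-3 \right)} = 5 \cdot 10 \cdot 0 = 50 \cdot 0 = 0$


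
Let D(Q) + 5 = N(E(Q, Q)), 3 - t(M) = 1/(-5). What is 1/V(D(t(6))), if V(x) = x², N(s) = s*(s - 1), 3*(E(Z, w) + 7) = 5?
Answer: 81/67081 ≈ 0.0012075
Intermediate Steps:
E(Z, w) = -16/3 (E(Z, w) = -7 + (⅓)*5 = -7 + 5/3 = -16/3)
t(M) = 16/5 (t(M) = 3 - 1/(-5) = 3 - 1*(-⅕) = 3 + ⅕ = 16/5)
N(s) = s*(-1 + s)
D(Q) = 259/9 (D(Q) = -5 - 16*(-1 - 16/3)/3 = -5 - 16/3*(-19/3) = -5 + 304/9 = 259/9)
1/V(D(t(6))) = 1/((259/9)²) = 1/(67081/81) = 81/67081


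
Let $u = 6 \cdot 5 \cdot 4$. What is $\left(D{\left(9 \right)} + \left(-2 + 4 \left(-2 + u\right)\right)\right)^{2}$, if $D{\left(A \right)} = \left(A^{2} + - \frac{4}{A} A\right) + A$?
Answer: $309136$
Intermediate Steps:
$u = 120$ ($u = 30 \cdot 4 = 120$)
$D{\left(A \right)} = -4 + A + A^{2}$ ($D{\left(A \right)} = \left(A^{2} - 4\right) + A = \left(-4 + A^{2}\right) + A = -4 + A + A^{2}$)
$\left(D{\left(9 \right)} + \left(-2 + 4 \left(-2 + u\right)\right)\right)^{2} = \left(\left(-4 + 9 + 9^{2}\right) - \left(2 - 4 \left(-2 + 120\right)\right)\right)^{2} = \left(\left(-4 + 9 + 81\right) + \left(-2 + 4 \cdot 118\right)\right)^{2} = \left(86 + \left(-2 + 472\right)\right)^{2} = \left(86 + 470\right)^{2} = 556^{2} = 309136$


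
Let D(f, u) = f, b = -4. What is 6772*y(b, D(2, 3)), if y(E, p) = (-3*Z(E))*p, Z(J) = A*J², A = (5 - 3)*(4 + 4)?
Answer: -10401792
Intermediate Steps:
A = 16 (A = 2*8 = 16)
Z(J) = 16*J²
y(E, p) = -48*p*E² (y(E, p) = (-48*E²)*p = -48*p*E²)
6772*y(b, D(2, 3)) = 6772*(-48*2*(-4)²) = 6772*(-48*2*16) = 6772*(-1536) = -10401792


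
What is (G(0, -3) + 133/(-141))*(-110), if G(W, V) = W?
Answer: 14630/141 ≈ 103.76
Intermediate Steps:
(G(0, -3) + 133/(-141))*(-110) = (0 + 133/(-141))*(-110) = (0 + 133*(-1/141))*(-110) = (0 - 133/141)*(-110) = -133/141*(-110) = 14630/141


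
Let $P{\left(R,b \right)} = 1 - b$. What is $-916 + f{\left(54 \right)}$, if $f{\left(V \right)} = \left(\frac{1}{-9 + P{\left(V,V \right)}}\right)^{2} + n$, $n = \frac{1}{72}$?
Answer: $- \frac{63378893}{69192} \approx -915.99$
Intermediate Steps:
$n = \frac{1}{72} \approx 0.013889$
$f{\left(V \right)} = \frac{1}{72} + \frac{1}{\left(-8 - V\right)^{2}}$ ($f{\left(V \right)} = \left(\frac{1}{-9 - \left(-1 + V\right)}\right)^{2} + \frac{1}{72} = \left(\frac{1}{-8 - V}\right)^{2} + \frac{1}{72} = \frac{1}{\left(-8 - V\right)^{2}} + \frac{1}{72} = \frac{1}{72} + \frac{1}{\left(-8 - V\right)^{2}}$)
$-916 + f{\left(54 \right)} = -916 + \left(\frac{1}{72} + \frac{1}{\left(8 + 54\right)^{2}}\right) = -916 + \left(\frac{1}{72} + \frac{1}{3844}\right) = -916 + \frac{979}{69192} = - \frac{63378893}{69192}$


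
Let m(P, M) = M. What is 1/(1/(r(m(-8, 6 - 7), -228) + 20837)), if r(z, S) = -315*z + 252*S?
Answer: -36304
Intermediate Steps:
1/(1/(r(m(-8, 6 - 7), -228) + 20837)) = 1/(1/((-315*(6 - 7) + 252*(-228)) + 20837)) = 1/(1/((-315*(-1) - 57456) + 20837)) = 1/(1/((315 - 57456) + 20837)) = 1/(1/(-57141 + 20837)) = 1/(1/(-36304)) = 1/(-1/36304) = -36304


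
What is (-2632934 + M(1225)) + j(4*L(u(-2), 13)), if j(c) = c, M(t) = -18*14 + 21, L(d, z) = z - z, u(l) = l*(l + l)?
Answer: -2633165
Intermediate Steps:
u(l) = 2*l**2 (u(l) = l*(2*l) = 2*l**2)
L(d, z) = 0
M(t) = -231 (M(t) = -252 + 21 = -231)
(-2632934 + M(1225)) + j(4*L(u(-2), 13)) = (-2632934 - 231) + 4*0 = -2633165 + 0 = -2633165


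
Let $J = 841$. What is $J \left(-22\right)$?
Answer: $-18502$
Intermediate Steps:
$J \left(-22\right) = 841 \left(-22\right) = -18502$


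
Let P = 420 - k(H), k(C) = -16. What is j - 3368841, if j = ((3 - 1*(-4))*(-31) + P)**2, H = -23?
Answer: -3320880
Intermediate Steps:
P = 436 (P = 420 - 1*(-16) = 420 + 16 = 436)
j = 47961 (j = ((3 - 1*(-4))*(-31) + 436)**2 = ((3 + 4)*(-31) + 436)**2 = (7*(-31) + 436)**2 = (-217 + 436)**2 = 219**2 = 47961)
j - 3368841 = 47961 - 3368841 = -3320880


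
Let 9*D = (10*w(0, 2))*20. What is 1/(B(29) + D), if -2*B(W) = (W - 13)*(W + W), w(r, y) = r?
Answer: -1/464 ≈ -0.0021552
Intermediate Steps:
B(W) = -W*(-13 + W) (B(W) = -(W - 13)*(W + W)/2 = -(-13 + W)*2*W/2 = -W*(-13 + W))
D = 0 (D = ((10*0)*20)/9 = (0*20)/9 = (⅑)*0 = 0)
1/(B(29) + D) = 1/(29*(13 - 1*29) + 0) = 1/(29*(13 - 29) + 0) = 1/(29*(-16) + 0) = 1/(-464 + 0) = 1/(-464) = -1/464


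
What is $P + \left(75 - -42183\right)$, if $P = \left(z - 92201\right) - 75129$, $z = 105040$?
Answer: $-20032$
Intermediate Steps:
$P = -62290$ ($P = \left(105040 - 92201\right) - 75129 = 12839 - 75129 = -62290$)
$P + \left(75 - -42183\right) = -62290 + \left(75 - -42183\right) = -62290 + \left(75 + 42183\right) = -62290 + 42258 = -20032$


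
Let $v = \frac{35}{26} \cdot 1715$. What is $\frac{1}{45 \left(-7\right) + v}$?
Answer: $\frac{26}{51835} \approx 0.00050159$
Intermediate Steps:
$v = \frac{60025}{26}$ ($v = 35 \cdot \frac{1}{26} \cdot 1715 = \frac{35}{26} \cdot 1715 = \frac{60025}{26} \approx 2308.7$)
$\frac{1}{45 \left(-7\right) + v} = \frac{1}{45 \left(-7\right) + \frac{60025}{26}} = \frac{1}{-315 + \frac{60025}{26}} = \frac{1}{\frac{51835}{26}} = \frac{26}{51835}$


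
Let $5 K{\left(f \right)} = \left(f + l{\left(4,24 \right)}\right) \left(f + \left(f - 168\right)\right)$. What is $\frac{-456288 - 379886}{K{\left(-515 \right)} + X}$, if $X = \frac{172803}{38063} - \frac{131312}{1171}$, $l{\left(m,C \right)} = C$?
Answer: $- \frac{186348788582510}{26193940288799} \approx -7.1142$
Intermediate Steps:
$K{\left(f \right)} = \frac{\left(-168 + 2 f\right) \left(24 + f\right)}{5}$ ($K{\left(f \right)} = \frac{\left(f + 24\right) \left(f + \left(f - 168\right)\right)}{5} = \frac{\left(24 + f\right) \left(f + \left(f - 168\right)\right)}{5} = \frac{\left(24 + f\right) \left(f + \left(-168 + f\right)\right)}{5} = \frac{\left(24 + f\right) \left(-168 + 2 f\right)}{5} = \frac{\left(-168 + 2 f\right) \left(24 + f\right)}{5}$)
$X = - \frac{4795776343}{44571773}$ ($X = 172803 \cdot \frac{1}{38063} - \frac{131312}{1171} = \frac{172803}{38063} - \frac{131312}{1171} = - \frac{4795776343}{44571773} \approx -107.6$)
$\frac{-456288 - 379886}{K{\left(-515 \right)} + X} = \frac{-456288 - 379886}{\left(- \frac{4032}{5} - -12360 + \frac{2 \left(-515\right)^{2}}{5}\right) - \frac{4795776343}{44571773}} = - \frac{836174}{\left(- \frac{4032}{5} + 12360 + \frac{2}{5} \cdot 265225\right) - \frac{4795776343}{44571773}} = - \frac{836174}{\left(- \frac{4032}{5} + 12360 + 106090\right) - \frac{4795776343}{44571773}} = - \frac{836174}{\frac{588218}{5} - \frac{4795776343}{44571773}} = - \frac{836174}{\frac{26193940288799}{222858865}} = \left(-836174\right) \frac{222858865}{26193940288799} = - \frac{186348788582510}{26193940288799}$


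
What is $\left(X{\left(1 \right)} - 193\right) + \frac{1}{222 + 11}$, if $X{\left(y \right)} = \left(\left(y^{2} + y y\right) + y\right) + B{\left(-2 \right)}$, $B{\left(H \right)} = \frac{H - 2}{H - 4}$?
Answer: $- \frac{132341}{699} \approx -189.33$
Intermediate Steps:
$B{\left(H \right)} = \frac{-2 + H}{-4 + H}$
$X{\left(y \right)} = \frac{2}{3} + y + 2 y^{2}$ ($X{\left(y \right)} = \left(\left(y^{2} + y y\right) + y\right) + \frac{-2 - 2}{-4 - 2} = \left(\left(y^{2} + y^{2}\right) + y\right) + \frac{1}{-6} \left(-4\right) = \left(2 y^{2} + y\right) - - \frac{2}{3} = \left(y + 2 y^{2}\right) + \frac{2}{3} = \frac{2}{3} + y + 2 y^{2}$)
$\left(X{\left(1 \right)} - 193\right) + \frac{1}{222 + 11} = \left(\left(\frac{2}{3} + 1 + 2 \cdot 1^{2}\right) - 193\right) + \frac{1}{222 + 11} = \left(\left(\frac{2}{3} + 1 + 2 \cdot 1\right) - 193\right) + \frac{1}{233} = \left(\left(\frac{2}{3} + 1 + 2\right) - 193\right) + \frac{1}{233} = \left(\frac{11}{3} - 193\right) + \frac{1}{233} = - \frac{568}{3} + \frac{1}{233} = - \frac{132341}{699}$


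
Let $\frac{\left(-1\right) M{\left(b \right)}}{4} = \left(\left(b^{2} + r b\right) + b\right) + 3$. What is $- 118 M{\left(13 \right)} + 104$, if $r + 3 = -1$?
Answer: $62880$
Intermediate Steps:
$r = -4$ ($r = -3 - 1 = -4$)
$M{\left(b \right)} = -12 - 4 b^{2} + 12 b$ ($M{\left(b \right)} = - 4 \left(\left(\left(b^{2} - 4 b\right) + b\right) + 3\right) = - 4 \left(\left(b^{2} - 3 b\right) + 3\right) = - 4 \left(3 + b^{2} - 3 b\right) = -12 - 4 b^{2} + 12 b$)
$- 118 M{\left(13 \right)} + 104 = - 118 \left(-12 - 4 \cdot 13^{2} + 12 \cdot 13\right) + 104 = - 118 \left(-12 - 676 + 156\right) + 104 = \left(-118\right) \left(-532\right) + 104 = 62776 + 104 = 62880$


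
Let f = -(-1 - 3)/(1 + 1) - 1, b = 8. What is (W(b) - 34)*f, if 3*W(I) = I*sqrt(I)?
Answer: -34 + 16*sqrt(2)/3 ≈ -26.458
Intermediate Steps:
W(I) = I**(3/2)/3 (W(I) = (I*sqrt(I))/3 = I**(3/2)/3)
f = 1 (f = -(-4)/2 - 1 = -1*(-2) - 1 = 2 - 1 = 1)
(W(b) - 34)*f = (8**(3/2)/3 - 34)*1 = ((16*sqrt(2))/3 - 34)*1 = (16*sqrt(2)/3 - 34)*1 = (-34 + 16*sqrt(2)/3)*1 = -34 + 16*sqrt(2)/3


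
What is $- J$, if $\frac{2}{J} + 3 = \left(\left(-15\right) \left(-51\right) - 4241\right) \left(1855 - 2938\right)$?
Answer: $- \frac{2}{3764505} \approx -5.3128 \cdot 10^{-7}$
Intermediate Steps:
$J = \frac{2}{3764505}$ ($J = \frac{2}{-3 + \left(\left(-15\right) \left(-51\right) - 4241\right) \left(1855 - 2938\right)} = \frac{2}{-3 + \left(765 - 4241\right) \left(-1083\right)} = \frac{2}{-3 - -3764508} = \frac{2}{-3 + 3764508} = \frac{2}{3764505} \approx 5.3128 \cdot 10^{-7}$)
$- J = \left(-1\right) \frac{2}{3764505} = - \frac{2}{3764505}$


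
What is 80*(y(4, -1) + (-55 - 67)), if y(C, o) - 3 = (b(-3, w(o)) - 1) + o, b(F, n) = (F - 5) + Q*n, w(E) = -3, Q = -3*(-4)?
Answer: -13200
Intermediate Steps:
Q = 12
b(F, n) = -5 + F + 12*n (b(F, n) = (F - 5) + 12*n = (-5 + F) + 12*n = -5 + F + 12*n)
y(C, o) = -42 + o (y(C, o) = 3 + (((-5 - 3 + 12*(-3)) - 1) + o) = 3 + (((-5 - 3 - 36) - 1) + o) = 3 + ((-44 - 1) + o) = 3 + (-45 + o) = -42 + o)
80*(y(4, -1) + (-55 - 67)) = 80*((-42 - 1) + (-55 - 67)) = 80*(-43 - 122) = 80*(-165) = -13200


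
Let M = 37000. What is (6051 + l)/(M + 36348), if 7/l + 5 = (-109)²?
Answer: 71861683/871080848 ≈ 0.082497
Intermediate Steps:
l = 7/11876 (l = 7/(-5 + (-109)²) = 7/(-5 + 11881) = 7/11876 ≈ 0.00058942)
(6051 + l)/(M + 36348) = (6051 + 7/11876)/(37000 + 36348) = (71861683/11876)/73348 = (71861683/11876)*(1/73348) = 71861683/871080848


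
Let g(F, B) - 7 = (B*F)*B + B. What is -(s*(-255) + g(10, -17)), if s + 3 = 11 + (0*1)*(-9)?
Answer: -840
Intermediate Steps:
g(F, B) = 7 + B + F*B² (g(F, B) = 7 + ((B*F)*B + B) = 7 + (F*B² + B) = 7 + (B + F*B²) = 7 + B + F*B²)
s = 8 (s = -3 + (11 + (0*1)*(-9)) = -3 + (11 + 0*(-9)) = -3 + (11 + 0) = -3 + 11 = 8)
-(s*(-255) + g(10, -17)) = -(8*(-255) + (7 - 17 + 10*(-17)²)) = -(-2040 + (7 - 17 + 10*289)) = -(-2040 + (7 - 17 + 2890)) = -(-2040 + 2880) = -1*840 = -840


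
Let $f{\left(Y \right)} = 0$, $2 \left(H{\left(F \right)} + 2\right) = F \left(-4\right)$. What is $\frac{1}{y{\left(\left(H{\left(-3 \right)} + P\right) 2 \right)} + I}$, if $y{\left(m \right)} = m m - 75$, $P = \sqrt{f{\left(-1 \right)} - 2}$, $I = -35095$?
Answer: $- \frac{i}{32 \sqrt{2} + 35114 i} \approx -2.8479 \cdot 10^{-5} - 3.6703 \cdot 10^{-8} i$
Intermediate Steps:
$H{\left(F \right)} = -2 - 2 F$ ($H{\left(F \right)} = -2 + \frac{F \left(-4\right)}{2} = -2 + \frac{\left(-4\right) F}{2} = -2 - 2 F$)
$P = i \sqrt{2}$ ($P = \sqrt{0 - 2} = \sqrt{-2} = i \sqrt{2} \approx 1.4142 i$)
$y{\left(m \right)} = -75 + m^{2}$ ($y{\left(m \right)} = m^{2} - 75 = -75 + m^{2}$)
$\frac{1}{y{\left(\left(H{\left(-3 \right)} + P\right) 2 \right)} + I} = \frac{1}{\left(-75 + \left(\left(\left(-2 - -6\right) + i \sqrt{2}\right) 2\right)^{2}\right) - 35095} = \frac{1}{\left(-75 + \left(\left(\left(-2 + 6\right) + i \sqrt{2}\right) 2\right)^{2}\right) - 35095} = \frac{1}{\left(-75 + \left(\left(4 + i \sqrt{2}\right) 2\right)^{2}\right) - 35095} = \frac{1}{\left(-75 + \left(8 + 2 i \sqrt{2}\right)^{2}\right) - 35095} = \frac{1}{-35170 + \left(8 + 2 i \sqrt{2}\right)^{2}}$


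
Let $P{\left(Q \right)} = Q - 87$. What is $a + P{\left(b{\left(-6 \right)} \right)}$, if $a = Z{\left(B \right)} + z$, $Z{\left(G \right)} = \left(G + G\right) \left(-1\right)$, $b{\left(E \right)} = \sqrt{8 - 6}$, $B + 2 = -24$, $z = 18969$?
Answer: $18934 + \sqrt{2} \approx 18935.0$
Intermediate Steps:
$B = -26$ ($B = -2 - 24 = -26$)
$b{\left(E \right)} = \sqrt{2}$
$P{\left(Q \right)} = -87 + Q$ ($P{\left(Q \right)} = Q - 87 = -87 + Q$)
$Z{\left(G \right)} = - 2 G$ ($Z{\left(G \right)} = 2 G \left(-1\right) = - 2 G$)
$a = 19021$ ($a = \left(-2\right) \left(-26\right) + 18969 = 52 + 18969 = 19021$)
$a + P{\left(b{\left(-6 \right)} \right)} = 19021 - \left(87 - \sqrt{2}\right) = 18934 + \sqrt{2}$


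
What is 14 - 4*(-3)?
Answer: 26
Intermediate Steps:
14 - 4*(-3) = 14 + 12 = 26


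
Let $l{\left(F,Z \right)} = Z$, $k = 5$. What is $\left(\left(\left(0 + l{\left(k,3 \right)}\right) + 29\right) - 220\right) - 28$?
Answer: $-216$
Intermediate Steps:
$\left(\left(\left(0 + l{\left(k,3 \right)}\right) + 29\right) - 220\right) - 28 = \left(\left(\left(0 + 3\right) + 29\right) - 220\right) - 28 = \left(\left(3 + 29\right) - 220\right) - 28 = \left(32 - 220\right) - 28 = -188 - 28 = -216$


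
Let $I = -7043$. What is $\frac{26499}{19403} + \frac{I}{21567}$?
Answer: $\frac{434848604}{418464501} \approx 1.0392$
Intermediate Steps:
$\frac{26499}{19403} + \frac{I}{21567} = \frac{26499}{19403} - \frac{7043}{21567} = \frac{434848604}{418464501}$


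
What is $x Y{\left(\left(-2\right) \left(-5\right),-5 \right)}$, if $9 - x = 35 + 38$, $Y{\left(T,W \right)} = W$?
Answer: $320$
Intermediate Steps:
$x = -64$ ($x = 9 - \left(35 + 38\right) = 9 - 73 = -64$)
$x Y{\left(\left(-2\right) \left(-5\right),-5 \right)} = \left(-64\right) \left(-5\right) = 320$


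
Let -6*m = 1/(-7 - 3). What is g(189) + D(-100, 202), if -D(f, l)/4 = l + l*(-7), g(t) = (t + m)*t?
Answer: 811443/20 ≈ 40572.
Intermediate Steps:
m = 1/60 (m = -1/(6*(-7 - 3)) = -1/6/(-10) = -1/6*(-1/10) = 1/60 ≈ 0.016667)
g(t) = t*(1/60 + t) (g(t) = (t + 1/60)*t = (1/60 + t)*t = t*(1/60 + t))
D(f, l) = 24*l (D(f, l) = -4*(l + l*(-7)) = -4*(l - 7*l) = -(-24)*l = 24*l)
g(189) + D(-100, 202) = 189*(1/60 + 189) + 24*202 = 189*(11341/60) + 4848 = 714483/20 + 4848 = 811443/20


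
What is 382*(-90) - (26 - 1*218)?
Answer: -34188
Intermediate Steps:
382*(-90) - (26 - 1*218) = -34380 - (26 - 218) = -34380 - 1*(-192) = -34380 + 192 = -34188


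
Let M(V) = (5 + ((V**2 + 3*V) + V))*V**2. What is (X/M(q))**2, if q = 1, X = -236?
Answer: 13924/25 ≈ 556.96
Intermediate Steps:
M(V) = V**2*(5 + V**2 + 4*V) (M(V) = (5 + (V**2 + 4*V))*V**2 = (5 + V**2 + 4*V)*V**2 = V**2*(5 + V**2 + 4*V))
(X/M(q))**2 = (-236/(5 + 1**2 + 4*1))**2 = (-236/(5 + 1 + 4))**2 = (-236/(1*10))**2 = (-236/10)**2 = (-236*1/10)**2 = (-118/5)**2 = 13924/25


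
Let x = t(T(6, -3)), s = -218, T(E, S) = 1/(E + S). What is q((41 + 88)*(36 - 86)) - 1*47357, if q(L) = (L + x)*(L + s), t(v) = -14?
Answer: 43054595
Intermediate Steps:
x = -14
q(L) = (-218 + L)*(-14 + L) (q(L) = (L - 14)*(L - 218) = (-14 + L)*(-218 + L) = (-218 + L)*(-14 + L))
q((41 + 88)*(36 - 86)) - 1*47357 = (3052 + ((41 + 88)*(36 - 86))² - 232*(41 + 88)*(36 - 86)) - 1*47357 = (3052 + (129*(-50))² - 29928*(-50)) - 47357 = (3052 + (-6450)² - 232*(-6450)) - 47357 = (3052 + 41602500 + 1496400) - 47357 = 43101952 - 47357 = 43054595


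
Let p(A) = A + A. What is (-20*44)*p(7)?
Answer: -12320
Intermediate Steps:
p(A) = 2*A
(-20*44)*p(7) = (-20*44)*(2*7) = -880*14 = -12320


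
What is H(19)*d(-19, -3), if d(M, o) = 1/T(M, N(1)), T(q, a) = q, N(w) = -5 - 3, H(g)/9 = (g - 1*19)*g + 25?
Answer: -225/19 ≈ -11.842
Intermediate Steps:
H(g) = 225 + 9*g*(-19 + g) (H(g) = 9*((g - 1*19)*g + 25) = 9*((g - 19)*g + 25) = 9*((-19 + g)*g + 25) = 9*(g*(-19 + g) + 25) = 9*(25 + g*(-19 + g)) = 225 + 9*g*(-19 + g))
N(w) = -8
d(M, o) = 1/M
H(19)*d(-19, -3) = (225 - 171*19 + 9*19**2)/(-19) = (225 - 3249 + 9*361)*(-1/19) = (225 - 3249 + 3249)*(-1/19) = 225*(-1/19) = -225/19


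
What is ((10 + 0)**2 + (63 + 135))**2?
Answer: 88804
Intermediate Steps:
((10 + 0)**2 + (63 + 135))**2 = (10**2 + 198)**2 = (100 + 198)**2 = 298**2 = 88804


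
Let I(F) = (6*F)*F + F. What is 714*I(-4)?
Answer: 65688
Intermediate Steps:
I(F) = F + 6*F**2 (I(F) = 6*F**2 + F = F + 6*F**2)
714*I(-4) = 714*(-4*(1 + 6*(-4))) = 714*(-4*(1 - 24)) = 714*(-4*(-23)) = 714*92 = 65688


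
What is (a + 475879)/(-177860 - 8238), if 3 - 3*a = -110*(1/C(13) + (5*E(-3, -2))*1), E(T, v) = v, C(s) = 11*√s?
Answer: -713270/279147 - 5*√13/3628911 ≈ -2.5552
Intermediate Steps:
a = -1097/3 + 10*√13/39 (a = 1 - (-110)*(1/(11*√13) + (5*(-2))*1)/3 = 1 - (-110)*(√13/143 - 10*1)/3 = 1 - (-110)*(√13/143 - 10)/3 = 1 - (-110)*(-10 + √13/143)/3 = 1 - (1100 - 10*√13/13)/3 = 1 + (-1100/3 + 10*√13/39) = -1097/3 + 10*√13/39 ≈ -364.74)
(a + 475879)/(-177860 - 8238) = ((-1097/3 + 10*√13/39) + 475879)/(-177860 - 8238) = (1426540/3 + 10*√13/39)/(-186098) = (1426540/3 + 10*√13/39)*(-1/186098) = -713270/279147 - 5*√13/3628911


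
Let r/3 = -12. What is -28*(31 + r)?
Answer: 140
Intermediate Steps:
r = -36 (r = 3*(-12) = -36)
-28*(31 + r) = -28*(31 - 36) = -28*(-5) = 140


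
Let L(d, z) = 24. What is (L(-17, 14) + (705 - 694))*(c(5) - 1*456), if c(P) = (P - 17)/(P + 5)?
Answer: -16002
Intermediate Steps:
c(P) = (-17 + P)/(5 + P)
(L(-17, 14) + (705 - 694))*(c(5) - 1*456) = (24 + (705 - 694))*((-17 + 5)/(5 + 5) - 1*456) = (24 + 11)*(-12/10 - 456) = 35*((1/10)*(-12) - 456) = 35*(-6/5 - 456) = 35*(-2286/5) = -16002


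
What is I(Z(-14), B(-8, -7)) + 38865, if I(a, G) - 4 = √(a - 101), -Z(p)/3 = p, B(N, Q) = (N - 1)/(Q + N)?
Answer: 38869 + I*√59 ≈ 38869.0 + 7.6811*I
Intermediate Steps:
B(N, Q) = (-1 + N)/(N + Q)
Z(p) = -3*p
I(a, G) = 4 + √(-101 + a) (I(a, G) = 4 + √(a - 101) = 4 + √(-101 + a))
I(Z(-14), B(-8, -7)) + 38865 = (4 + √(-101 - 3*(-14))) + 38865 = (4 + √(-101 + 42)) + 38865 = (4 + √(-59)) + 38865 = (4 + I*√59) + 38865 = 38869 + I*√59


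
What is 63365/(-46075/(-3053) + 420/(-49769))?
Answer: 1925595905461/458364883 ≈ 4201.0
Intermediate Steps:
63365/(-46075/(-3053) + 420/(-49769)) = 63365/(-46075*(-1/3053) + 420*(-1/49769)) = 63365/(46075/3053 - 420/49769) = 63365/(2291824415/151944757) = 63365*(151944757/2291824415) = 1925595905461/458364883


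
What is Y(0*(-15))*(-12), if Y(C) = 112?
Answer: -1344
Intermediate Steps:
Y(0*(-15))*(-12) = 112*(-12) = -1344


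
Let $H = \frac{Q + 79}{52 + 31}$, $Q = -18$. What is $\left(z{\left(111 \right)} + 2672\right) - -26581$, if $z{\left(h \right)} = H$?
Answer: $\frac{2428060}{83} \approx 29254.0$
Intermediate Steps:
$H = \frac{61}{83}$ ($H = \frac{-18 + 79}{52 + 31} = \frac{61}{83} \approx 0.73494$)
$z{\left(h \right)} = \frac{61}{83}$
$\left(z{\left(111 \right)} + 2672\right) - -26581 = \left(\frac{61}{83} + 2672\right) - -26581 = \frac{221837}{83} + 26581 = \frac{2428060}{83}$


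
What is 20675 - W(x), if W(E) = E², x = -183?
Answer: -12814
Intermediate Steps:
20675 - W(x) = 20675 - 1*(-183)² = 20675 - 1*33489 = 20675 - 33489 = -12814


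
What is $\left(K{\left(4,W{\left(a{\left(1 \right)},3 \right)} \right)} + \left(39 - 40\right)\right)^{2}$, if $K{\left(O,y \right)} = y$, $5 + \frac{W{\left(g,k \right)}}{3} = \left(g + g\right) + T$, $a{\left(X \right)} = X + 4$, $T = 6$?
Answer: $1024$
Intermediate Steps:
$a{\left(X \right)} = 4 + X$
$W{\left(g,k \right)} = 3 + 6 g$ ($W{\left(g,k \right)} = -15 + 3 \left(\left(g + g\right) + 6\right) = -15 + 3 \left(2 g + 6\right) = -15 + 3 \left(6 + 2 g\right) = -15 + \left(18 + 6 g\right) = 3 + 6 g$)
$\left(K{\left(4,W{\left(a{\left(1 \right)},3 \right)} \right)} + \left(39 - 40\right)\right)^{2} = \left(\left(3 + 6 \left(4 + 1\right)\right) + \left(39 - 40\right)\right)^{2} = \left(\left(3 + 6 \cdot 5\right) + \left(39 - 40\right)\right)^{2} = \left(\left(3 + 30\right) - 1\right)^{2} = \left(33 - 1\right)^{2} = 32^{2} = 1024$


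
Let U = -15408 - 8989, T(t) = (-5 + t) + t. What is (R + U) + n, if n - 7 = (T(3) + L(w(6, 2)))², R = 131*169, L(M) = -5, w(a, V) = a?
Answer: -2235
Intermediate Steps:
R = 22139
T(t) = -5 + 2*t
n = 23 (n = 7 + ((-5 + 2*3) - 5)² = 7 + ((-5 + 6) - 5)² = 7 + (1 - 5)² = 7 + (-4)² = 7 + 16 = 23)
U = -24397
(R + U) + n = (22139 - 24397) + 23 = -2258 + 23 = -2235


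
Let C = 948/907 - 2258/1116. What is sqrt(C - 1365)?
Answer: I*sqrt(38876234855906)/168702 ≈ 36.959*I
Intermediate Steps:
C = -495019/506106 (C = 948*(1/907) - 2258*1/1116 = 948/907 - 1129/558 = -495019/506106 ≈ -0.97809)
sqrt(C - 1365) = sqrt(-495019/506106 - 1365) = sqrt(-691329709/506106) = I*sqrt(38876234855906)/168702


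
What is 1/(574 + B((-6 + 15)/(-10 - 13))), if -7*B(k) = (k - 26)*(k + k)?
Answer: 3703/2114596 ≈ 0.0017512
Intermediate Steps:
B(k) = -2*k*(-26 + k)/7 (B(k) = -(k - 26)*(k + k)/7 = -(-26 + k)*2*k/7 = -2*k*(-26 + k)/7)
1/(574 + B((-6 + 15)/(-10 - 13))) = 1/(574 + 2*((-6 + 15)/(-10 - 13))*(26 - (-6 + 15)/(-10 - 13))/7) = 1/(574 + 2*(9/(-23))*(26 - 9/(-23))/7) = 1/(574 + 2*(9*(-1/23))*(26 - 9*(-1)/23)/7) = 1/(574 + (2/7)*(-9/23)*(26 - 1*(-9/23))) = 1/(574 + (2/7)*(-9/23)*(26 + 9/23)) = 1/(574 + (2/7)*(-9/23)*(607/23)) = 1/(574 - 10926/3703) = 1/(2114596/3703) = 3703/2114596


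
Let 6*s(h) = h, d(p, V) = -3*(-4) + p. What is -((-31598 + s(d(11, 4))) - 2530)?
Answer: 204745/6 ≈ 34124.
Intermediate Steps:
d(p, V) = 12 + p
s(h) = h/6
-((-31598 + s(d(11, 4))) - 2530) = -((-31598 + (12 + 11)/6) - 2530) = -((-31598 + (⅙)*23) - 2530) = -((-31598 + 23/6) - 2530) = -(-189565/6 - 2530) = -1*(-204745/6) = 204745/6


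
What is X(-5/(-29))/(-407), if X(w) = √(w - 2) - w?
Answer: 5/11803 - I*√1537/11803 ≈ 0.00042362 - 0.0033216*I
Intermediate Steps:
X(w) = √(-2 + w) - w
X(-5/(-29))/(-407) = (√(-2 - 5/(-29)) - (-5)/(-29))/(-407) = (√(-2 - 5*(-1/29)) - (-5)*(-1)/29)*(-1/407) = (√(-2 + 5/29) - 1*5/29)*(-1/407) = (√(-53/29) - 5/29)*(-1/407) = (I*√1537/29 - 5/29)*(-1/407) = (-5/29 + I*√1537/29)*(-1/407) = 5/11803 - I*√1537/11803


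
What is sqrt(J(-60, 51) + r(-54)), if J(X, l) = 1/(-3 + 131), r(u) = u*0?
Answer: sqrt(2)/16 ≈ 0.088388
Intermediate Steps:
r(u) = 0
J(X, l) = 1/128
sqrt(J(-60, 51) + r(-54)) = sqrt(1/128 + 0) = sqrt(1/128) = sqrt(2)/16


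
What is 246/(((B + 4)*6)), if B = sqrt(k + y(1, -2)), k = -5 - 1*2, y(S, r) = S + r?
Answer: 41/6 - 41*I*sqrt(2)/12 ≈ 6.8333 - 4.8319*I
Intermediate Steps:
k = -7 (k = -5 - 2 = -7)
B = 2*I*sqrt(2) (B = sqrt(-7 + (1 - 2)) = sqrt(-7 - 1) = sqrt(-8) = 2*I*sqrt(2) ≈ 2.8284*I)
246/(((B + 4)*6)) = 246/(((2*I*sqrt(2) + 4)*6)) = 246/(((4 + 2*I*sqrt(2))*6)) = 246/(24 + 12*I*sqrt(2))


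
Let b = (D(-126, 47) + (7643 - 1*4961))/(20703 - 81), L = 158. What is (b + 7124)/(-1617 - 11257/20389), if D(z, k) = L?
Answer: -748857223388/170029781985 ≈ -4.4043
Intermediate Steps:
D(z, k) = 158
b = 1420/10311 (b = (158 + (7643 - 1*4961))/(20703 - 81) = (158 + (7643 - 4961))/20622 = (158 + 2682)*(1/20622) = 2840*(1/20622) = 1420/10311 ≈ 0.13772)
(b + 7124)/(-1617 - 11257/20389) = (1420/10311 + 7124)/(-1617 - 11257/20389) = 73456984/(10311*(-1617 - 11257*1/20389)) = 73456984/(10311*(-1617 - 11257/20389)) = 73456984/(10311*(-32980270/20389)) = (73456984/10311)*(-20389/32980270) = -748857223388/170029781985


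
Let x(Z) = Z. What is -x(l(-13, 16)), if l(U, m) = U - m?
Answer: 29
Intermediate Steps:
-x(l(-13, 16)) = -(-13 - 1*16) = -(-13 - 16) = -1*(-29) = 29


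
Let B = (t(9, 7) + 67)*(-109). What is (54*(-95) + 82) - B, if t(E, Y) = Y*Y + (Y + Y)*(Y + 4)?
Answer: 24382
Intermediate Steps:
t(E, Y) = Y**2 + 2*Y*(4 + Y) (t(E, Y) = Y**2 + (2*Y)*(4 + Y) = Y**2 + 2*Y*(4 + Y))
B = -29430 (B = (7*(8 + 3*7) + 67)*(-109) = (7*(8 + 21) + 67)*(-109) = (7*29 + 67)*(-109) = (203 + 67)*(-109) = 270*(-109) = -29430)
(54*(-95) + 82) - B = (54*(-95) + 82) - 1*(-29430) = (-5130 + 82) + 29430 = -5048 + 29430 = 24382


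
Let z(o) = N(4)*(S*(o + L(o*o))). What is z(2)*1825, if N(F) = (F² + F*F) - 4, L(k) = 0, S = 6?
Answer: 613200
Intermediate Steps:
N(F) = -4 + 2*F² (N(F) = (F² + F²) - 4 = 2*F² - 4 = -4 + 2*F²)
z(o) = 168*o (z(o) = (-4 + 2*4²)*(6*(o + 0)) = (-4 + 2*16)*(6*o) = (-4 + 32)*(6*o) = 28*(6*o) = 168*o)
z(2)*1825 = (168*2)*1825 = 336*1825 = 613200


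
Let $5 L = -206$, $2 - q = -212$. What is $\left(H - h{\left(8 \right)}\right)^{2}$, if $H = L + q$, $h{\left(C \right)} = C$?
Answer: $\frac{678976}{25} \approx 27159.0$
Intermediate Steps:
$q = 214$ ($q = 2 - -212 = 2 + 212 = 214$)
$L = - \frac{206}{5}$ ($L = \frac{1}{5} \left(-206\right) = - \frac{206}{5} \approx -41.2$)
$H = \frac{864}{5}$ ($H = - \frac{206}{5} + 214 = \frac{864}{5} \approx 172.8$)
$\left(H - h{\left(8 \right)}\right)^{2} = \left(\frac{864}{5} - 8\right)^{2} = \left(\frac{824}{5}\right)^{2} = \frac{678976}{25}$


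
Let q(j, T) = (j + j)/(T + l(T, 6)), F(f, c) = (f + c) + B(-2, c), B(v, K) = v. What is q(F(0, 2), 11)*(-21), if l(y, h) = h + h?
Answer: 0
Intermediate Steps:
l(y, h) = 2*h
F(f, c) = -2 + c + f (F(f, c) = (f + c) - 2 = (c + f) - 2 = -2 + c + f)
q(j, T) = 2*j/(12 + T) (q(j, T) = (j + j)/(T + 2*6) = (2*j)/(T + 12) = (2*j)/(12 + T) = 2*j/(12 + T))
q(F(0, 2), 11)*(-21) = (2*(-2 + 2 + 0)/(12 + 11))*(-21) = (2*0/23)*(-21) = (2*0*(1/23))*(-21) = 0*(-21) = 0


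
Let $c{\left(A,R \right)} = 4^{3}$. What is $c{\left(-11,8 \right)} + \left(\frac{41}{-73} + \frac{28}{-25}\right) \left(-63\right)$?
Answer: $\frac{310147}{1825} \approx 169.94$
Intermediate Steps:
$c{\left(A,R \right)} = 64$
$c{\left(-11,8 \right)} + \left(\frac{41}{-73} + \frac{28}{-25}\right) \left(-63\right) = 64 + \left(\frac{41}{-73} + \frac{28}{-25}\right) \left(-63\right) = 64 + \left(41 \left(- \frac{1}{73}\right) + 28 \left(- \frac{1}{25}\right)\right) \left(-63\right) = 64 + \left(- \frac{41}{73} - \frac{28}{25}\right) \left(-63\right) = 64 - - \frac{193347}{1825} = 64 + \frac{193347}{1825} = \frac{310147}{1825}$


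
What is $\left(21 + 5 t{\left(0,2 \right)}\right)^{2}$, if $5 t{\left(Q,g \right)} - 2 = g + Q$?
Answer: $625$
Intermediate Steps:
$t{\left(Q,g \right)} = \frac{2}{5} + \frac{Q}{5} + \frac{g}{5}$ ($t{\left(Q,g \right)} = \frac{2}{5} + \frac{g + Q}{5} = \frac{2}{5} + \frac{Q + g}{5} = \frac{2}{5} + \left(\frac{Q}{5} + \frac{g}{5}\right) = \frac{2}{5} + \frac{Q}{5} + \frac{g}{5}$)
$\left(21 + 5 t{\left(0,2 \right)}\right)^{2} = \left(21 + 5 \left(\frac{2}{5} + \frac{1}{5} \cdot 0 + \frac{1}{5} \cdot 2\right)\right)^{2} = \left(21 + 5 \left(\frac{2}{5} + 0 + \frac{2}{5}\right)\right)^{2} = \left(21 + 5 \cdot \frac{4}{5}\right)^{2} = \left(21 + 4\right)^{2} = 25^{2} = 625$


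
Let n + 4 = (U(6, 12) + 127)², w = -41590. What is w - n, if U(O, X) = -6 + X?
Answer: -59275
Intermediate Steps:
n = 17685 (n = -4 + ((-6 + 12) + 127)² = -4 + (6 + 127)² = -4 + 133² = -4 + 17689 = 17685)
w - n = -41590 - 1*17685 = -41590 - 17685 = -59275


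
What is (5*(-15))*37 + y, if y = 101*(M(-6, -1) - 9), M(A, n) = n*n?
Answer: -3583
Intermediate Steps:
M(A, n) = n**2
y = -808 (y = 101*((-1)**2 - 9) = 101*(1 - 9) = 101*(-8) = -808)
(5*(-15))*37 + y = (5*(-15))*37 - 808 = -75*37 - 808 = -2775 - 808 = -3583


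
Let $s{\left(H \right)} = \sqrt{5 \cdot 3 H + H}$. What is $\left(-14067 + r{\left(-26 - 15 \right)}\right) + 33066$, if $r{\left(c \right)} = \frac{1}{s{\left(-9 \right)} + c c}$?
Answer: $\frac{53689370776}{2825905} - \frac{12 i}{2825905} \approx 18999.0 - 4.2464 \cdot 10^{-6} i$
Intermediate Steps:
$s{\left(H \right)} = 4 \sqrt{H}$ ($s{\left(H \right)} = \sqrt{15 H + H} = \sqrt{16 H} = 4 \sqrt{H}$)
$r{\left(c \right)} = \frac{1}{c^{2} + 12 i}$ ($r{\left(c \right)} = \frac{1}{4 \sqrt{-9} + c c} = \frac{1}{4 \cdot 3 i + c^{2}} = \frac{1}{12 i + c^{2}} = \frac{1}{c^{2} + 12 i}$)
$\left(-14067 + r{\left(-26 - 15 \right)}\right) + 33066 = \left(-14067 + \frac{1}{\left(-26 - 15\right)^{2} + 12 i}\right) + 33066 = \left(-14067 + \frac{1}{\left(-41\right)^{2} + 12 i}\right) + 33066 = \left(-14067 + \frac{1}{1681 + 12 i}\right) + 33066 = \left(-14067 + \frac{1681 - 12 i}{2825905}\right) + 33066 = 18999 + \frac{1681 - 12 i}{2825905}$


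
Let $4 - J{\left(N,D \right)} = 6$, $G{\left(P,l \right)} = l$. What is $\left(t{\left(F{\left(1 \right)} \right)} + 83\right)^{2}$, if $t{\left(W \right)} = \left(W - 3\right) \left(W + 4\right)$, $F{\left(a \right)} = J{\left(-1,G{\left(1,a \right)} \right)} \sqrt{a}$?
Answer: $5329$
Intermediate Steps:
$J{\left(N,D \right)} = -2$ ($J{\left(N,D \right)} = 4 - 6 = -2$)
$F{\left(a \right)} = - 2 \sqrt{a}$
$t{\left(W \right)} = \left(-3 + W\right) \left(4 + W\right)$
$\left(t{\left(F{\left(1 \right)} \right)} + 83\right)^{2} = \left(\left(-12 - 2 \sqrt{1} + \left(- 2 \sqrt{1}\right)^{2}\right) + 83\right)^{2} = \left(\left(-12 - 2 + \left(\left(-2\right) 1\right)^{2}\right) + 83\right)^{2} = \left(\left(-12 - 2 + \left(-2\right)^{2}\right) + 83\right)^{2} = \left(\left(-12 - 2 + 4\right) + 83\right)^{2} = \left(-10 + 83\right)^{2} = 73^{2} = 5329$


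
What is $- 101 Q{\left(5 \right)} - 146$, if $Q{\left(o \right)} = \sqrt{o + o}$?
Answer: $-146 - 101 \sqrt{10} \approx -465.39$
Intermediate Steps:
$Q{\left(o \right)} = \sqrt{2} \sqrt{o}$ ($Q{\left(o \right)} = \sqrt{2 o} = \sqrt{2} \sqrt{o}$)
$- 101 Q{\left(5 \right)} - 146 = - 101 \sqrt{2} \sqrt{5} - 146 = - 101 \sqrt{10} - 146 = -146 - 101 \sqrt{10}$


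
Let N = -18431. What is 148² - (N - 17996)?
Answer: 58331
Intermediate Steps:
148² - (N - 17996) = 148² - (-18431 - 17996) = 21904 - 1*(-36427) = 21904 + 36427 = 58331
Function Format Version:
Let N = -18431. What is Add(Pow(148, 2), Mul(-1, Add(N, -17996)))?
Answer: 58331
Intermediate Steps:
Add(Pow(148, 2), Mul(-1, Add(N, -17996))) = Add(Pow(148, 2), Mul(-1, Add(-18431, -17996))) = Add(21904, Mul(-1, -36427)) = Add(21904, 36427) = 58331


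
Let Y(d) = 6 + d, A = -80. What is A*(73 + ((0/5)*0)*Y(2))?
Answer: -5840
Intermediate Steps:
A*(73 + ((0/5)*0)*Y(2)) = -80*(73 + ((0/5)*0)*(6 + 2)) = -80*(73 + ((0*(1/5))*0)*8) = -80*(73 + (0*0)*8) = -80*(73 + 0*8) = -80*(73 + 0) = -80*73 = -5840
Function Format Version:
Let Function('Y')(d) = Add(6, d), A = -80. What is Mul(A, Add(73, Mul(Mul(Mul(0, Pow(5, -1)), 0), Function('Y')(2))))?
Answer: -5840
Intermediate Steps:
Mul(A, Add(73, Mul(Mul(Mul(0, Pow(5, -1)), 0), Function('Y')(2)))) = Mul(-80, Add(73, Mul(Mul(Mul(0, Pow(5, -1)), 0), Add(6, 2)))) = Mul(-80, Add(73, Mul(Mul(Mul(0, Rational(1, 5)), 0), 8))) = Mul(-80, Add(73, Mul(Mul(0, 0), 8))) = Mul(-80, Add(73, Mul(0, 8))) = Mul(-80, Add(73, 0)) = Mul(-80, 73) = -5840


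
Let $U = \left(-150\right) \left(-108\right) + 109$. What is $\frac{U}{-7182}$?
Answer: $- \frac{16309}{7182} \approx -2.2708$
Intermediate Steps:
$U = 16309$ ($U = 16200 + 109 = 16309$)
$\frac{U}{-7182} = \frac{16309}{-7182} = 16309 \left(- \frac{1}{7182}\right) = - \frac{16309}{7182}$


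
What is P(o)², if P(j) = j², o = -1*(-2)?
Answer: 16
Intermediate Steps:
o = 2
P(o)² = (2²)² = 4² = 16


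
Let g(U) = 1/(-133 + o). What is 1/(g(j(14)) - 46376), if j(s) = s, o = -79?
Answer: -212/9831713 ≈ -2.1563e-5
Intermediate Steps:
g(U) = -1/212 (g(U) = 1/(-133 - 79) = 1/(-212) = -1/212)
1/(g(j(14)) - 46376) = 1/(-1/212 - 46376) = 1/(-9831713/212) = -212/9831713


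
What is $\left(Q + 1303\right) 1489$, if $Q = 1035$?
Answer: $3481282$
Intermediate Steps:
$\left(Q + 1303\right) 1489 = \left(1035 + 1303\right) 1489 = 2338 \cdot 1489 = 3481282$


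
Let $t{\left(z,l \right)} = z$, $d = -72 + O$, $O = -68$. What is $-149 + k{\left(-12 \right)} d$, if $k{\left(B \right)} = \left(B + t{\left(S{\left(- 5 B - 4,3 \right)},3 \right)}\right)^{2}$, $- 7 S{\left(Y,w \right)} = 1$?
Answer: $- \frac{145543}{7} \approx -20792.0$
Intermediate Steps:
$S{\left(Y,w \right)} = - \frac{1}{7}$ ($S{\left(Y,w \right)} = \left(- \frac{1}{7}\right) 1 = - \frac{1}{7}$)
$d = -140$ ($d = -72 - 68 = -140$)
$k{\left(B \right)} = \left(- \frac{1}{7} + B\right)^{2}$ ($k{\left(B \right)} = \left(B - \frac{1}{7}\right)^{2} = \left(- \frac{1}{7} + B\right)^{2}$)
$-149 + k{\left(-12 \right)} d = -149 + \frac{\left(-1 + 7 \left(-12\right)\right)^{2}}{49} \left(-140\right) = -149 + \frac{\left(-1 - 84\right)^{2}}{49} \left(-140\right) = -149 + \frac{\left(-85\right)^{2}}{49} \left(-140\right) = -149 + \frac{1}{49} \cdot 7225 \left(-140\right) = -149 + \frac{7225}{49} \left(-140\right) = -149 - \frac{144500}{7} = - \frac{145543}{7}$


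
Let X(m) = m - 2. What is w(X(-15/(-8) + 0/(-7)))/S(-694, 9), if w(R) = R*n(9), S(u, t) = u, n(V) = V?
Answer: 9/5552 ≈ 0.0016210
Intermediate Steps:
X(m) = -2 + m
w(R) = 9*R (w(R) = R*9 = 9*R)
w(X(-15/(-8) + 0/(-7)))/S(-694, 9) = (9*(-2 + (-15/(-8) + 0/(-7))))/(-694) = (9*(-2 + (-15*(-⅛) + 0*(-⅐))))*(-1/694) = (9*(-2 + (15/8 + 0)))*(-1/694) = (9*(-2 + 15/8))*(-1/694) = (9*(-⅛))*(-1/694) = -9/8*(-1/694) = 9/5552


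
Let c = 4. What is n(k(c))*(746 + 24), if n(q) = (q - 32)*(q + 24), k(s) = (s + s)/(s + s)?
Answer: -596750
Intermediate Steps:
k(s) = 1 (k(s) = (2*s)/((2*s)) = (2*s)*(1/(2*s)) = 1)
n(q) = (-32 + q)*(24 + q)
n(k(c))*(746 + 24) = (-768 + 1² - 8*1)*(746 + 24) = (-768 + 1 - 8)*770 = -775*770 = -596750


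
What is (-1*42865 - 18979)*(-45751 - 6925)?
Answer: 3257694544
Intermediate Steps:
(-1*42865 - 18979)*(-45751 - 6925) = (-42865 - 18979)*(-52676) = -61844*(-52676) = 3257694544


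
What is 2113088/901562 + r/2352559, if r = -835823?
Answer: 2108808968333/1060488898579 ≈ 1.9885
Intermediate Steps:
2113088/901562 + r/2352559 = 2113088/901562 - 835823/2352559 = 2113088*(1/901562) - 835823*1/2352559 = 1056544/450781 - 835823/2352559 = 2108808968333/1060488898579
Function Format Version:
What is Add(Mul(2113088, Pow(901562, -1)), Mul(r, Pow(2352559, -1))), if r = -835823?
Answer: Rational(2108808968333, 1060488898579) ≈ 1.9885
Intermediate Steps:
Add(Mul(2113088, Pow(901562, -1)), Mul(r, Pow(2352559, -1))) = Add(Mul(2113088, Pow(901562, -1)), Mul(-835823, Pow(2352559, -1))) = Add(Mul(2113088, Rational(1, 901562)), Mul(-835823, Rational(1, 2352559))) = Add(Rational(1056544, 450781), Rational(-835823, 2352559)) = Rational(2108808968333, 1060488898579)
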